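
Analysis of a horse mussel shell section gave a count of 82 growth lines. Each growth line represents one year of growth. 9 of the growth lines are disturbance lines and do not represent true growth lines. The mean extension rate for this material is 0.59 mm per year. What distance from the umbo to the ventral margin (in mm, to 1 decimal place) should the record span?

43.1 mm

Adjusted count: 82 − 9 = 73 growth lines.
73 years at 0.59 mm/year gives 0.59 × 73 = 43.1 mm.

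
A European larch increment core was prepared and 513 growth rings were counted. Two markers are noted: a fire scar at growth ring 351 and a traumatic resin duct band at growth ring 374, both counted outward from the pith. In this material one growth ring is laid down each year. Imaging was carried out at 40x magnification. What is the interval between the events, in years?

23 yr

Separation: 374 − 351 = 23 growth rings.
One growth ring per year makes the interval 23 years.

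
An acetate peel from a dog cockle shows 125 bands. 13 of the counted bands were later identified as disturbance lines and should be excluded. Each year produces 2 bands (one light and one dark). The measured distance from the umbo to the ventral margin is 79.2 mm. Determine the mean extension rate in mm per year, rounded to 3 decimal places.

After corrections the count is 125 − 13 = 112 bands.
Dividing by 2 bands per year: 112 / 2 = 56 years.
79.2 mm over 56 years gives 79.2 / 56 ≈ 1.414 mm per year.

1.414 mm per year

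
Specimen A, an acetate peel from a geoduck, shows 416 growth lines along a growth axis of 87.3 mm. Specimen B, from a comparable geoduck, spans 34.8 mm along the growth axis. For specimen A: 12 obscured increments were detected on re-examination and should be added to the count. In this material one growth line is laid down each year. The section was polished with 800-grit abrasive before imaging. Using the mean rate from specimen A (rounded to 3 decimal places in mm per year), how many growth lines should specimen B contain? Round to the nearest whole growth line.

Specimen A: true growth line count = 416 + 12 = 428.
A: 87.3 mm over 428 years gives 87.3 / 428 ≈ 0.204 mm per year.
B spans 34.8 / 0.204 = 170.59 years ≈ 171 growth lines.

171 growth lines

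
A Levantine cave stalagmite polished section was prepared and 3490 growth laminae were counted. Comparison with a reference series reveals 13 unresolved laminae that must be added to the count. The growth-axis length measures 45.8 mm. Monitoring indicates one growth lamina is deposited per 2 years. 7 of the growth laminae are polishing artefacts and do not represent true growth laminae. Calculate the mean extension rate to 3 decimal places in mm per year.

After corrections the count is 3490 − 7 + 13 = 3496 growth laminae.
Multiplying by 2 years per growth lamina: 3496 × 2 = 6992 years.
Mean rate = 45.8 mm / 6992 years ≈ 0.007 mm per year.

0.007 mm per year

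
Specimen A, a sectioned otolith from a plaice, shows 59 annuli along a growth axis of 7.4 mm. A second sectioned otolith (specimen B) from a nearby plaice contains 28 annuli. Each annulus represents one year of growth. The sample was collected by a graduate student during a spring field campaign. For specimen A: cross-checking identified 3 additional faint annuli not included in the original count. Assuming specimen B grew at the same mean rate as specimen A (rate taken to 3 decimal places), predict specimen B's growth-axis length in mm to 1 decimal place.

Specimen A: correcting the raw count gives 59 + 3 = 62 true annuli.
A: Mean rate = 7.4 mm / 62 years ≈ 0.119 mm/yr.
For B, 0.119 mm/year × 28 years = 3.3 mm.

3.3 mm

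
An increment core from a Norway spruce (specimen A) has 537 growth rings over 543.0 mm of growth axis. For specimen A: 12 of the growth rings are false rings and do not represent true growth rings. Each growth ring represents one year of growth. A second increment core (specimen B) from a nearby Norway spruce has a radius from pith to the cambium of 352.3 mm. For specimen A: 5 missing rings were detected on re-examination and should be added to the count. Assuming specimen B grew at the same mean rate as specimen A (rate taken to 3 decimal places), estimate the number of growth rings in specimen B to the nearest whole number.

Specimen A: true growth ring count = 537 − 12 + 5 = 530.
A: 543.0 mm over 530 years gives 543.0 / 530 ≈ 1.025 mm/year.
B spans 352.3 / 1.025 = 343.71 years ≈ 344 growth rings.

344 growth rings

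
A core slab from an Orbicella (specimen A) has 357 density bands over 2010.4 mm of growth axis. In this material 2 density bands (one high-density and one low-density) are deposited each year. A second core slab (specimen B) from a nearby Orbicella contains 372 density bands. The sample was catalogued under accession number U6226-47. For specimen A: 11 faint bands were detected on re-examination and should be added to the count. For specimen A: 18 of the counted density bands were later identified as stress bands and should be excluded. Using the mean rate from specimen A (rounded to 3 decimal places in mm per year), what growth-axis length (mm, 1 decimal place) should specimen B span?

Specimen A: correcting the raw count gives 357 − 18 + 11 = 350 true density bands.
Specimen A: 350 density bands at 2 per year is 350 / 2 = 175 years.
A: Extension rate ≈ 2010.4 / 175 = 11.488 mm/year.
Specimen B: with 2 density bands per year, 372 / 2 = 186 years. For B, 11.488 mm/year × 186 years = 2136.8 mm.

2136.8 mm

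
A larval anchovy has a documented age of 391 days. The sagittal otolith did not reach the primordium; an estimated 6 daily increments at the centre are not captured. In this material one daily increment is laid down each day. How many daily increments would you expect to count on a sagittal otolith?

One daily increment per day gives 391 daily increments over 391 days.
391 − 6 missed = 385 daily increments expected in the prepared section.

385 daily increments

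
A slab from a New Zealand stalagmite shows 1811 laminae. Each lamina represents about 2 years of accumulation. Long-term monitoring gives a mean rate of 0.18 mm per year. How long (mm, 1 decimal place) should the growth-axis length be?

652.0 mm

Multiplying by 2 years per lamina: 1811 × 2 = 3622 years.
Predicted length = 0.18 mm/year × 3622 years = 652.0 mm.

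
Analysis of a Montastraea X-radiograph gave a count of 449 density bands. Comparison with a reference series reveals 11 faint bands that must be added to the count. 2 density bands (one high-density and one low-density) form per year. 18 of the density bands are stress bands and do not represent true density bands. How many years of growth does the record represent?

After corrections the count is 449 − 18 + 11 = 442 density bands.
442 density bands at 2 per year is 442 / 2 = 221 years.

221 years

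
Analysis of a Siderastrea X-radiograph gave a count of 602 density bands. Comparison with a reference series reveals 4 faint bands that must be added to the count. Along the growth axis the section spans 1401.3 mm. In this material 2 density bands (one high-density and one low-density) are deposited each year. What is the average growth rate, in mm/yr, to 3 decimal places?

4.625 mm/yr

After corrections the count is 602 + 4 = 606 density bands.
606 density bands at 2 per year is 606 / 2 = 303 years.
Extension rate ≈ 1401.3 / 303 = 4.625 mm/yr.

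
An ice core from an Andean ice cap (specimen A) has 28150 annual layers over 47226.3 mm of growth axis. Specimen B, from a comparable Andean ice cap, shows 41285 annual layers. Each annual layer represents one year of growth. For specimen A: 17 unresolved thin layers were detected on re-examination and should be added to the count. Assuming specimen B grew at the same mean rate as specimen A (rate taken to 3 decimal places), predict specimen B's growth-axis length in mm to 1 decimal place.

69234.9 mm

Specimen A: true annual layer count = 28150 + 17 = 28167.
A: 47226.3 mm over 28167 years gives 47226.3 / 28167 ≈ 1.677 mm per year.
B's length ≈ 1.677 × 41285 = 69234.9 mm.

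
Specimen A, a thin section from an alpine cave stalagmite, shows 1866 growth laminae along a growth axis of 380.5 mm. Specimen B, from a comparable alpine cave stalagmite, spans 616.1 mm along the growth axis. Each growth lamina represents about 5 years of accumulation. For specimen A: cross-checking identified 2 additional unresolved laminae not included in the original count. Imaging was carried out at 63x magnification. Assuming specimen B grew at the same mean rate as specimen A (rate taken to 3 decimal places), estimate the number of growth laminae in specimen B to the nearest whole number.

3005 growth laminae

Specimen A: adjusted count: 1866 + 2 = 1868 growth laminae.
Specimen A: 1868 growth laminae at 5 years each span 1868 × 5 = 9340 years.
A: Extension rate ≈ 380.5 / 9340 = 0.041 mm/yr.
B spans 616.1 / 0.041 = 15026.83 years; at 5 years per growth lamina that is 15026.83 / 5 ≈ 3005 growth laminae.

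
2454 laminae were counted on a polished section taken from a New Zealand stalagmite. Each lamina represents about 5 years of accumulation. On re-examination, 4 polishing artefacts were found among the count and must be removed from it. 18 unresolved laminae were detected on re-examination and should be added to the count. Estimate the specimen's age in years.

12340 years

Adjusted count: 2454 − 4 + 18 = 2468 laminae.
Multiplying by 5 years per lamina: 2468 × 5 = 12340 years.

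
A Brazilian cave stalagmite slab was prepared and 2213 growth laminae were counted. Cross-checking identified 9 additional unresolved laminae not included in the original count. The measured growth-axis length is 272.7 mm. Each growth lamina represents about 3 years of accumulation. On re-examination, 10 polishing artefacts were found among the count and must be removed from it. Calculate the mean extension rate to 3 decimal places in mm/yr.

0.041 mm/yr

True growth lamina count = 2213 − 10 + 9 = 2212.
At 3 years per growth lamina, 2212 × 3 = 6636 years.
Extension rate ≈ 272.7 / 6636 = 0.041 mm/yr.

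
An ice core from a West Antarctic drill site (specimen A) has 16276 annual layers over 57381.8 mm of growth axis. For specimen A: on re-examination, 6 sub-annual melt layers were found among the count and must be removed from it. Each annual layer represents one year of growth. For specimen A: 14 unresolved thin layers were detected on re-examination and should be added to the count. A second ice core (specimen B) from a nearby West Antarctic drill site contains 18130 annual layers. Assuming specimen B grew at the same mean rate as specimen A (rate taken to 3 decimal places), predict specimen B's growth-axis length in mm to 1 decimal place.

Specimen A: adjusted count: 16276 − 6 + 14 = 16284 annual layers.
A: 57381.8 mm over 16284 years gives 57381.8 / 16284 ≈ 3.524 mm/yr.
B's length ≈ 3.524 × 18130 = 63890.1 mm.

63890.1 mm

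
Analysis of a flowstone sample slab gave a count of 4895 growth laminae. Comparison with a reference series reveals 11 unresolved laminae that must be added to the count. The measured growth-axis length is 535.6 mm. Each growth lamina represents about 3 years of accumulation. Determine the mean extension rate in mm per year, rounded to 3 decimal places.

After corrections the count is 4895 + 11 = 4906 growth laminae.
At 3 years per growth lamina, 4906 × 3 = 14718 years.
535.6 mm over 14718 years gives 535.6 / 14718 ≈ 0.036 mm per year.

0.036 mm per year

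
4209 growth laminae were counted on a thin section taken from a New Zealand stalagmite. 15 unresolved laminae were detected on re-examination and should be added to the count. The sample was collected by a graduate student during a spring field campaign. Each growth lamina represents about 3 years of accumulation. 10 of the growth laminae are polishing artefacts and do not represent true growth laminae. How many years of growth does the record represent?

Adjusted count: 4209 − 10 + 15 = 4214 growth laminae.
At 3 years per growth lamina, 4214 × 3 = 12642 years.

12642 years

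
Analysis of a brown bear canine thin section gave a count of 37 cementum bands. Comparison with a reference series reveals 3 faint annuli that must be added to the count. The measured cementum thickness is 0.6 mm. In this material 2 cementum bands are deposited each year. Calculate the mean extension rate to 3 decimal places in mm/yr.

0.030 mm/yr

Adjusted count: 37 + 3 = 40 cementum bands.
Dividing by 2 cementum bands per year: 40 / 2 = 20 years.
0.6 mm over 20 years gives 0.6 / 20 ≈ 0.030 mm/yr.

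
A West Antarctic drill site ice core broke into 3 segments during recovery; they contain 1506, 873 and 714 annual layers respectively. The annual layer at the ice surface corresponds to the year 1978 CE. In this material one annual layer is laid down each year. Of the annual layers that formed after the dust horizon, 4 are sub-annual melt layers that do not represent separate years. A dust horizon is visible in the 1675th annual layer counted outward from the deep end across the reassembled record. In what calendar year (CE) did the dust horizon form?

564 CE

Total annual layers = 1506 + 873 + 714 = 3093.
Between annual layer 1675 and the ice surface there are 3093 − 1675 = 1418 annual layers.
Removing the 4 false annual layers leaves 1418 − 4 = 1414 true annual layers beyond the dust horizon.
Counting back 1414 years from 1978 CE places the dust horizon in 1978 − 1414 = 564 CE.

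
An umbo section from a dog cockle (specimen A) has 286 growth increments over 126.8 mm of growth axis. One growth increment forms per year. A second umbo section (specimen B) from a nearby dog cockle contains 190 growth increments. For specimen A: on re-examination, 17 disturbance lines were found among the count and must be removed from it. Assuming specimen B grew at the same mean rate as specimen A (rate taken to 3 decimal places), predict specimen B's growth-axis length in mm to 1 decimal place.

89.5 mm

Specimen A: adjusted count: 286 − 17 = 269 growth increments.
A: Extension rate ≈ 126.8 / 269 = 0.471 mm per year.
Length of B = 0.471 × 190 = 89.5 mm.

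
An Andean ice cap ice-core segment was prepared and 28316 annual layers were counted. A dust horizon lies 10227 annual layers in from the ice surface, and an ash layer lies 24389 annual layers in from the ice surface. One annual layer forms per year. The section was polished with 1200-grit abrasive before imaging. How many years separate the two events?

14162 years

24389 − 10227 = 14162 annual layers lie between the two events.
At one annual layer per year, 14162 years elapsed between them.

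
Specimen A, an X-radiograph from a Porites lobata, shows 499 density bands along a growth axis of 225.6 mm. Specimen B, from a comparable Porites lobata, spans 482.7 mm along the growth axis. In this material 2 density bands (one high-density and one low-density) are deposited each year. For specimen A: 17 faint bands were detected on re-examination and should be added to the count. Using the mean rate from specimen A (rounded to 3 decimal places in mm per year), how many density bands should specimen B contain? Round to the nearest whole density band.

1105 density bands

Specimen A: true density band count = 499 + 17 = 516.
Specimen A: with 2 density bands per year, 516 / 2 = 258 years.
A: Mean rate = 225.6 mm / 258 years ≈ 0.874 mm per year.
For B, 482.7 / 0.874 = 552.29 years; at 2 density bands per year that is 552.29 × 2 ≈ 1105 density bands.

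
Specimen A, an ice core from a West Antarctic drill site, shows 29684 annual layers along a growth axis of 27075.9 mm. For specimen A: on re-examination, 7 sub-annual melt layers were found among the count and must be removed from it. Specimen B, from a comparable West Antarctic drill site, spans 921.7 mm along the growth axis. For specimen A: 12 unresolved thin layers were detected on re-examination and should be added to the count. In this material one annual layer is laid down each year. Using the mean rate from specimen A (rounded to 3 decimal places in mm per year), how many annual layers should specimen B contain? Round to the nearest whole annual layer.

1011 annual layers

Specimen A: after corrections the count is 29684 − 7 + 12 = 29689 annual layers.
A: Extension rate ≈ 27075.9 / 29689 = 0.912 mm/year.
Specimen B: 921.7 mm / 0.912 mm per year = 1010.64 years ≈ 1011 annual layers.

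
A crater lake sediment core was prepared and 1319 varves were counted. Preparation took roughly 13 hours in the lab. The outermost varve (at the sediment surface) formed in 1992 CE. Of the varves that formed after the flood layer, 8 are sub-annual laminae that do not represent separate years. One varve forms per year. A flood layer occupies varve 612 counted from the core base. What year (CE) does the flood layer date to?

1293 CE

Between varve 612 and the sediment surface there are 1319 − 612 = 707 varves.
Removing the 8 false varves leaves 707 − 8 = 699 true varves beyond the flood layer.
1992 − 699 = 1293 CE.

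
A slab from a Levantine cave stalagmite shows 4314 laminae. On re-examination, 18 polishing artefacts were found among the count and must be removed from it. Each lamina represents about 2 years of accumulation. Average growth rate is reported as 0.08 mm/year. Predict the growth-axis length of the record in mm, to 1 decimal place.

Correcting the raw count gives 4314 − 18 = 4296 true laminae.
Multiplying by 2 years per lamina: 4296 × 2 = 8592 years.
8592 years at 0.08 mm/year gives 0.08 × 8592 = 687.4 mm.

687.4 mm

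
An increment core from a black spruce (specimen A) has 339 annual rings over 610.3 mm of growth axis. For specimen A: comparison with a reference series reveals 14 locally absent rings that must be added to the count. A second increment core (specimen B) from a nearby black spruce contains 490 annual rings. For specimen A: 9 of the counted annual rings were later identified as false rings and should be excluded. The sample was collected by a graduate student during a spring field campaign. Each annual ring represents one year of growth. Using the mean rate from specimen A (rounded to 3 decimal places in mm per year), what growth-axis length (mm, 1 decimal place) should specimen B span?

869.3 mm

Specimen A: adjusted count: 339 − 9 + 14 = 344 annual rings.
A: 610.3 mm over 344 years gives 610.3 / 344 ≈ 1.774 mm/yr.
For B, 1.774 mm/year × 490 years = 869.3 mm.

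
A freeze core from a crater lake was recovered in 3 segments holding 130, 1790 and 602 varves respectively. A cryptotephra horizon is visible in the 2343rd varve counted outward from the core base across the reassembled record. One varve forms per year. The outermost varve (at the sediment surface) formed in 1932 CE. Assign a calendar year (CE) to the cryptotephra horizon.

1753 CE

Total varves = 130 + 1790 + 602 = 2522.
2522 − 2343 = 179 varves lie beyond the cryptotephra horizon toward the sediment surface.
Counting back 179 years from 1932 CE places the cryptotephra horizon in 1932 − 179 = 1753 CE.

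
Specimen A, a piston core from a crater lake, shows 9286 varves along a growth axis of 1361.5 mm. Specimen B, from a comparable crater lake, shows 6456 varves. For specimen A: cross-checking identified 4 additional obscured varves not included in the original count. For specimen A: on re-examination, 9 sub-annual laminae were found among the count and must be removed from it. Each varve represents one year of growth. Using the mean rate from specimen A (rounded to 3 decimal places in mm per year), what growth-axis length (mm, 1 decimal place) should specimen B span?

Specimen A: true varve count = 9286 − 9 + 4 = 9281.
A: Mean rate = 1361.5 mm / 9281 years ≈ 0.147 mm/yr.
B's length ≈ 0.147 × 6456 = 949.0 mm.

949.0 mm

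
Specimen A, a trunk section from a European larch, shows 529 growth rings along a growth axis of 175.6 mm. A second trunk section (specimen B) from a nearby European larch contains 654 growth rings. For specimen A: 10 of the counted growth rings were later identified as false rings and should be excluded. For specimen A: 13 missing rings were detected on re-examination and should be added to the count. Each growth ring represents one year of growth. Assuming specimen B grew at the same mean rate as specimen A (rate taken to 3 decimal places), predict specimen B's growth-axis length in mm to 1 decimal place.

215.8 mm

Specimen A: after corrections the count is 529 − 10 + 13 = 532 growth rings.
A: Mean rate = 175.6 mm / 532 years ≈ 0.330 mm per year.
B's length ≈ 0.330 × 654 = 215.8 mm.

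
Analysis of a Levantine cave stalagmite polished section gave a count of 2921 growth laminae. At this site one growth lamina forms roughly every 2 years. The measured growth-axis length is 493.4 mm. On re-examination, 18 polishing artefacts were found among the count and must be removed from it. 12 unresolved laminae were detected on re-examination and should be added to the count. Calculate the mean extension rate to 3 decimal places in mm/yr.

Correcting the raw count gives 2921 − 18 + 12 = 2915 true growth laminae.
2915 growth laminae at 2 years each span 2915 × 2 = 5830 years.
493.4 mm over 5830 years gives 493.4 / 5830 ≈ 0.085 mm/yr.

0.085 mm/yr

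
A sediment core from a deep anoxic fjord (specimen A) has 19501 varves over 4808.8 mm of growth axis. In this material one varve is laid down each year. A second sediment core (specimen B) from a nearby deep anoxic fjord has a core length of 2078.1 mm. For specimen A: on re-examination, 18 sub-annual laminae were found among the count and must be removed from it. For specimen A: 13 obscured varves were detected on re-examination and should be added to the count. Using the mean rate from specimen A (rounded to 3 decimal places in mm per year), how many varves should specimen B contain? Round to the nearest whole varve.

8413 varves

Specimen A: adjusted count: 19501 − 18 + 13 = 19496 varves.
A: Mean rate = 4808.8 mm / 19496 years ≈ 0.247 mm/year.
Specimen B: 2078.1 mm / 0.247 mm per year = 8413.36 years ≈ 8413 varves.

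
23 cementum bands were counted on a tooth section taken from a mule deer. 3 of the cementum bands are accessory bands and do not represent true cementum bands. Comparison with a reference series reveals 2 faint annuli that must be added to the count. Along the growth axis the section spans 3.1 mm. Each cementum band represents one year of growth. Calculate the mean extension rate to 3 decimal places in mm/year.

True cementum band count = 23 − 3 + 2 = 22.
3.1 mm over 22 years gives 3.1 / 22 ≈ 0.141 mm/year.

0.141 mm/year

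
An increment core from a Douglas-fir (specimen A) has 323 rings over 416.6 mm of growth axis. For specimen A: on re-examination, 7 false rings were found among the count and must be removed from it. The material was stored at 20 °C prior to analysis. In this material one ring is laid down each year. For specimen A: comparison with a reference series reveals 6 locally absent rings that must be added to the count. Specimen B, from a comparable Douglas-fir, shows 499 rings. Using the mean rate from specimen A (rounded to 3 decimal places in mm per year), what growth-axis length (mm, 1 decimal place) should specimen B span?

Specimen A: true ring count = 323 − 7 + 6 = 322.
A: 416.6 mm over 322 years gives 416.6 / 322 ≈ 1.294 mm/year.
Length of B = 1.294 × 499 = 645.7 mm.

645.7 mm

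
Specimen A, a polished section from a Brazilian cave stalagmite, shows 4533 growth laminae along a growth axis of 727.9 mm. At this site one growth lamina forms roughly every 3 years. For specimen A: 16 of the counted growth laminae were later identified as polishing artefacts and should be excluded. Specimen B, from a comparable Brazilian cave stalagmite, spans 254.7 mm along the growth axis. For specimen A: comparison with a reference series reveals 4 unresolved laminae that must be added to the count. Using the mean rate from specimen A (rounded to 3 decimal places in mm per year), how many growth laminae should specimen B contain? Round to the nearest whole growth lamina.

1572 growth laminae

Specimen A: after corrections the count is 4533 − 16 + 4 = 4521 growth laminae.
Specimen A: 4521 growth laminae at 3 years each span 4521 × 3 = 13563 years.
A: Extension rate ≈ 727.9 / 13563 = 0.054 mm/yr.
B spans 254.7 / 0.054 = 4716.67 years; at 3 years per growth lamina that is 4716.67 / 3 ≈ 1572 growth laminae.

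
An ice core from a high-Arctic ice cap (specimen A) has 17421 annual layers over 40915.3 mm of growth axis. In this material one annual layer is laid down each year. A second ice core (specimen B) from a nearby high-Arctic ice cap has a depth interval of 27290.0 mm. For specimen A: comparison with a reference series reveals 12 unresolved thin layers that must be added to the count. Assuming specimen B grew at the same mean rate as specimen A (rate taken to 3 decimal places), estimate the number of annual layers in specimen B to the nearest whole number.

11628 annual layers

Specimen A: true annual layer count = 17421 + 12 = 17433.
A: 40915.3 mm over 17433 years gives 40915.3 / 17433 ≈ 2.347 mm per year.
Specimen B: 27290.0 mm / 2.347 mm per year = 11627.61 years ≈ 11628 annual layers.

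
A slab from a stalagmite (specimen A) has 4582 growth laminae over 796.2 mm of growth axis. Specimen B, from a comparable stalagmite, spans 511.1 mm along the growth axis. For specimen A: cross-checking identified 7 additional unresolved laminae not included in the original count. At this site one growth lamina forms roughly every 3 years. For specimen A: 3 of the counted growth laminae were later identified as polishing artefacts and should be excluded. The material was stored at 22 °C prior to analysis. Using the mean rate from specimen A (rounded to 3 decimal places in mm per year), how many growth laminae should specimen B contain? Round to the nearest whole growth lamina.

2937 growth laminae

Specimen A: adjusted count: 4582 − 3 + 7 = 4586 growth laminae.
Specimen A: at 3 years per growth lamina, 4586 × 3 = 13758 years.
A: Mean rate = 796.2 mm / 13758 years ≈ 0.058 mm/yr.
B spans 511.1 / 0.058 = 8812.07 years; at 3 years per growth lamina that is 8812.07 / 3 ≈ 2937 growth laminae.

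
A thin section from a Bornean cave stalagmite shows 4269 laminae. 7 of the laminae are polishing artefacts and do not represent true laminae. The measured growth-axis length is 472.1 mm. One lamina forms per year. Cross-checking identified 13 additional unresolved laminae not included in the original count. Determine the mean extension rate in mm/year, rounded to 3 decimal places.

0.110 mm/year

Correcting the raw count gives 4269 − 7 + 13 = 4275 true laminae.
Extension rate ≈ 472.1 / 4275 = 0.110 mm/year.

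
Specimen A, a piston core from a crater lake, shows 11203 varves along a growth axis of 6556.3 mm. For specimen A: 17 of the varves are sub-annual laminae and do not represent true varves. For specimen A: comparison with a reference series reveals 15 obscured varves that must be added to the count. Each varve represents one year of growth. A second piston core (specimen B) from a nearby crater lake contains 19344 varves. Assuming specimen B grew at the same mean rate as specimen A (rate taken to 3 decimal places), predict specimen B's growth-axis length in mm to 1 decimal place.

11316.2 mm

Specimen A: adjusted count: 11203 − 17 + 15 = 11201 varves.
A: 6556.3 mm over 11201 years gives 6556.3 / 11201 ≈ 0.585 mm per year.
Length of B = 0.585 × 19344 = 11316.2 mm.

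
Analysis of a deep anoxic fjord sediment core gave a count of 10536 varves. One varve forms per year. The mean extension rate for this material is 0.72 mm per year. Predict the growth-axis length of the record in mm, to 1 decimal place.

10536 years of growth are recorded.
Predicted length = 0.72 mm/year × 10536 years = 7585.9 mm.

7585.9 mm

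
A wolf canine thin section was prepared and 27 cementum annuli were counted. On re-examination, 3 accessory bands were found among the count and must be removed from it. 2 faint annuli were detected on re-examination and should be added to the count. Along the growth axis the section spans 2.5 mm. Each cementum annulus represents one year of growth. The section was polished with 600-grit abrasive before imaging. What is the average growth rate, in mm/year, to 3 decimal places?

0.096 mm/year

Adjusted count: 27 − 3 + 2 = 26 cementum annuli.
2.5 mm over 26 years gives 2.5 / 26 ≈ 0.096 mm/year.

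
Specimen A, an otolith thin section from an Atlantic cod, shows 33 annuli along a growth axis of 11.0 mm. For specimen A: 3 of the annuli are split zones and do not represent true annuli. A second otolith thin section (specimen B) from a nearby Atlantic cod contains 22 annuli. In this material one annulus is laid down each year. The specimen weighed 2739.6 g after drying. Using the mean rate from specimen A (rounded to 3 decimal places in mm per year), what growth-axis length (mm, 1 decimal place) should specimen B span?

8.1 mm

Specimen A: after corrections the count is 33 − 3 = 30 annuli.
A: 11.0 mm over 30 years gives 11.0 / 30 ≈ 0.367 mm/year.
For B, 0.367 mm/year × 22 years = 8.1 mm.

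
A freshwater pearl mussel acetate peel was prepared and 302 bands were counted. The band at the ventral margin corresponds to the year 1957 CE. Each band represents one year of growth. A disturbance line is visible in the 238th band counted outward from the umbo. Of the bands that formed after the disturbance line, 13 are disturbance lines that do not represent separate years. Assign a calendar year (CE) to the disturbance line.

1906 CE

The disturbance line sits at band 238 from the umbo, so 302 − 238 = 64 bands formed after it.
Removing the 13 false bands leaves 64 − 13 = 51 true bands beyond the disturbance line.
Counting back 51 years from 1957 CE places the disturbance line in 1957 − 51 = 1906 CE.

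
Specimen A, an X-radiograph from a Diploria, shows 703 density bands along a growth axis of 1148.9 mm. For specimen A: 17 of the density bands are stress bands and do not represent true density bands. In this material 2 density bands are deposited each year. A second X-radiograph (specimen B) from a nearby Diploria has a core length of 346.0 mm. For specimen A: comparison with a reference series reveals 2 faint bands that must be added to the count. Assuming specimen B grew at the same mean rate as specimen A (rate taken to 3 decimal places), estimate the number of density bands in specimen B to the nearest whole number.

Specimen A: true density band count = 703 − 17 + 2 = 688.
Specimen A: 688 density bands at 2 per year is 688 / 2 = 344 years.
A: Extension rate ≈ 1148.9 / 344 = 3.340 mm per year.
Specimen B: 346.0 mm / 3.340 mm per year = 103.59 years; at 2 density bands per year that is 103.59 × 2 ≈ 207 density bands.

207 density bands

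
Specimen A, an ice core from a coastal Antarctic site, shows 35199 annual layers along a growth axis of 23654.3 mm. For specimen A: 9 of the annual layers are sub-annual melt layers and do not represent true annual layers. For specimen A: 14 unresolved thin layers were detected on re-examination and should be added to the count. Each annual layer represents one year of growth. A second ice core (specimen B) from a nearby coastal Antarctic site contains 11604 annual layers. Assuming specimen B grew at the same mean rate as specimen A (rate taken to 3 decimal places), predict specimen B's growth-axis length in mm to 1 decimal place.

7797.9 mm

Specimen A: true annual layer count = 35199 − 9 + 14 = 35204.
A: 23654.3 mm over 35204 years gives 23654.3 / 35204 ≈ 0.672 mm/year.
B's length ≈ 0.672 × 11604 = 7797.9 mm.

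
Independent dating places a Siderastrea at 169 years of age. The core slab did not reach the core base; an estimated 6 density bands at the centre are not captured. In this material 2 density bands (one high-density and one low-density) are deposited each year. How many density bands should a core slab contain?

332 density bands

169 years at 2 density bands per year gives 169 × 2 = 338 density bands.
Subtracting the 6 density bands not captured gives 338 − 6 = 332 density bands in the record.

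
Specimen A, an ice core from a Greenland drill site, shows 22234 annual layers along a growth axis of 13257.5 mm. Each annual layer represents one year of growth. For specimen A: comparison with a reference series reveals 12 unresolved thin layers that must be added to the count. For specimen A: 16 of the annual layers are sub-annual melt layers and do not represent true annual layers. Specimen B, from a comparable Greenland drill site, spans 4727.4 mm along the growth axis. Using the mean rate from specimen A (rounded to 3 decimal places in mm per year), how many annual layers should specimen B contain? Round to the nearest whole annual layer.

7932 annual layers

Specimen A: correcting the raw count gives 22234 − 16 + 12 = 22230 true annual layers.
A: 13257.5 mm over 22230 years gives 13257.5 / 22230 ≈ 0.596 mm/yr.
For B, 4727.4 / 0.596 = 7931.88 years ≈ 7932 annual layers.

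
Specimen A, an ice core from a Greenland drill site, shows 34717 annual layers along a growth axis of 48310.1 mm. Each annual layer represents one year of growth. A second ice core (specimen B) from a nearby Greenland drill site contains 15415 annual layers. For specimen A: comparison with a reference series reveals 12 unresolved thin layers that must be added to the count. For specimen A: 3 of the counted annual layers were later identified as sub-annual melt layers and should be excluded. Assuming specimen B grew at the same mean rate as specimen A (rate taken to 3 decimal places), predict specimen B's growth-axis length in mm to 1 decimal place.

Specimen A: adjusted count: 34717 − 3 + 12 = 34726 annual layers.
A: Mean rate = 48310.1 mm / 34726 years ≈ 1.391 mm per year.
Length of B = 1.391 × 15415 = 21442.3 mm.

21442.3 mm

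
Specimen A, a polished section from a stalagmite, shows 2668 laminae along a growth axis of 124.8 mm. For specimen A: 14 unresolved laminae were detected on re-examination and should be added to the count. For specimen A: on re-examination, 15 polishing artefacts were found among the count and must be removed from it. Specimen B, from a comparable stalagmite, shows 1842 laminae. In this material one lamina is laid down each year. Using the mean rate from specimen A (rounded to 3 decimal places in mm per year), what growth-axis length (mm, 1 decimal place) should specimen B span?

Specimen A: after corrections the count is 2668 − 15 + 14 = 2667 laminae.
A: 124.8 mm over 2667 years gives 124.8 / 2667 ≈ 0.047 mm/yr.
For B, 0.047 mm/year × 1842 years = 86.6 mm.

86.6 mm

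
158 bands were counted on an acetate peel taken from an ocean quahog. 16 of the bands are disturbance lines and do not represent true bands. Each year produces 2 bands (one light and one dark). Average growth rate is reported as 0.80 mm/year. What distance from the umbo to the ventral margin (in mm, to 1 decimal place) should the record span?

56.8 mm

Adjusted count: 158 − 16 = 142 bands.
Dividing by 2 bands per year: 142 / 2 = 71 years.
71 years at 0.80 mm/year gives 0.80 × 71 = 56.8 mm.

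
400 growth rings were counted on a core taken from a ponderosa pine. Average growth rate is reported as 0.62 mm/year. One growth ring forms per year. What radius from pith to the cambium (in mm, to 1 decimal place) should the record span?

248.0 mm

400 years of growth are recorded.
Length ≈ 0.62 × 400 = 248.0 mm.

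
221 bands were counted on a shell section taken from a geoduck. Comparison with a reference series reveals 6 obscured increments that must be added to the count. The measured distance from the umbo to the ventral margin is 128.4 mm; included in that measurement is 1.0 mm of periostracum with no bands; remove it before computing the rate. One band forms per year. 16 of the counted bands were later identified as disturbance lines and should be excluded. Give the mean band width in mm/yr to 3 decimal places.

0.604 mm/yr

True band count = 221 − 16 + 6 = 211.
Removing the 1.0 mm offcut leaves 128.4 − 1.0 = 127.4 mm.
Mean rate = 127.4 mm / 211 years ≈ 0.604 mm/yr.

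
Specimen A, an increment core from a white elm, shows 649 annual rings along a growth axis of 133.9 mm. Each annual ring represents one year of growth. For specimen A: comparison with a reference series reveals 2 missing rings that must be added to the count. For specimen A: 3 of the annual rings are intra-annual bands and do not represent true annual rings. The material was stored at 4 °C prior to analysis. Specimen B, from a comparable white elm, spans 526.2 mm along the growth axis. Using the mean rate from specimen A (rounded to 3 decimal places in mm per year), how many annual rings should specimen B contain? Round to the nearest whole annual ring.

Specimen A: correcting the raw count gives 649 − 3 + 2 = 648 true annual rings.
A: 133.9 mm over 648 years gives 133.9 / 648 ≈ 0.207 mm/yr.
B spans 526.2 / 0.207 = 2542.03 years ≈ 2542 annual rings.

2542 annual rings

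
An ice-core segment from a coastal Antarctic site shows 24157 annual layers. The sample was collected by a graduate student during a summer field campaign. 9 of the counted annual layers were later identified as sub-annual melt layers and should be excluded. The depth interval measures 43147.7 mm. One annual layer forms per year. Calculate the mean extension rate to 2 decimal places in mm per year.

1.79 mm per year

After corrections the count is 24157 − 9 = 24148 annual layers.
Mean rate = 43147.7 mm / 24148 years ≈ 1.79 mm per year.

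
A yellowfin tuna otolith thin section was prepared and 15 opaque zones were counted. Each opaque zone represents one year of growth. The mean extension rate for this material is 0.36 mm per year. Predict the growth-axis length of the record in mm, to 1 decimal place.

5.4 mm

The record spans 15 years at 0.36 mm per year.
Predicted length = 0.36 mm/year × 15 years = 5.4 mm.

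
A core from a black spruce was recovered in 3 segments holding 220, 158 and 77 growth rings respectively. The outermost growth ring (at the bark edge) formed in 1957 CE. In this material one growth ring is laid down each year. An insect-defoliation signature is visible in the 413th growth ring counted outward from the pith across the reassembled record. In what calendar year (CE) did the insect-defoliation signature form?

1915 CE

Total growth rings = 220 + 158 + 77 = 455.
The insect-defoliation signature sits at growth ring 413 from the pith, so 455 − 413 = 42 growth rings formed after it.
The growth ring at the bark edge is 1957 CE, so the insect-defoliation signature dates to 1957 − 42 = 1915 CE.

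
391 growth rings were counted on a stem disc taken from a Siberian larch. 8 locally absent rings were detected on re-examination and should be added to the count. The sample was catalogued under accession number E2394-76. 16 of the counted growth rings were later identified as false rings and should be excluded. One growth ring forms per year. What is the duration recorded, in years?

383 years

Correcting the raw count gives 391 − 16 + 8 = 383 true growth rings.
One growth ring per year makes the duration 383 years.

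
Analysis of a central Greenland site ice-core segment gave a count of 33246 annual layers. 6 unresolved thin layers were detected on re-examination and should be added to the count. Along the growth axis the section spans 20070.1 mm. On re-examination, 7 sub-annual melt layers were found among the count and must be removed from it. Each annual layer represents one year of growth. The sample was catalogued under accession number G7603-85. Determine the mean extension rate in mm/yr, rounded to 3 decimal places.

Adjusted count: 33246 − 7 + 6 = 33245 annual layers.
20070.1 mm over 33245 years gives 20070.1 / 33245 ≈ 0.604 mm/yr.

0.604 mm/yr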